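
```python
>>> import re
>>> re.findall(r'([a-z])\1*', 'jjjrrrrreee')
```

A backreference is literal: `\1` must see the identical characters the first group matched.
Scanning left to right: at [0:3] match 'jjj', group 1 = 'j'; at [3:8] match 'rrrrr', group 1 = 'r'; at [8:11] match 'eee', group 1 = 'e'.
With a single group, `findall` returns only what that group captured — 3 items.

['j', 'r', 'e']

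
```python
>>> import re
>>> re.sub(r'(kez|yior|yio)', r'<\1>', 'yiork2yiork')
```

Branches in `(...|...)` are attempted left-to-right; the first branch that allows the whole pattern to succeed is taken.
Matches: at [0:4] → 'yior'; at [6:10] → 'yior'.
`\1` in the replacement pulls in group 1's text for each match.

'<yior>k2<yior>k'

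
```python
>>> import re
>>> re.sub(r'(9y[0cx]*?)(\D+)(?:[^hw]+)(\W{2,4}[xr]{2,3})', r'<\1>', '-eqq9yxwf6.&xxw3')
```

'-eqq<9y>w3'

Pattern: the literal '9y', then zero or more of one of [0cx] (lazy) (captured); then one or more of a non-digit (captured); then one or more of any character except [hw] (non-capturing group); then 2 to 4 of a non-word character, then 2 to 3 of one of [xr] (captured).
Each match is replaced using the text its own group 1 captured.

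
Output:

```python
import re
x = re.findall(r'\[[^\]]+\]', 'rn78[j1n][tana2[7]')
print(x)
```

['[j1n]', '[tana2[7]']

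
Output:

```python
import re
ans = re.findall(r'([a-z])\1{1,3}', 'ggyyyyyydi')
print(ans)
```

`\1` has to match the exact text group 1 already captured.
Walking the string: at [0:2] match 'gg', group 1 = 'g'; at [2:6] match 'yyyy', group 1 = 'y'; at [6:8] match 'yy', group 1 = 'y'.
With a single group, `findall` returns only what that group captured — 3 items.

['g', 'y', 'y']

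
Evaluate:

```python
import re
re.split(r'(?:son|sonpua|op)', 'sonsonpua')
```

['', '', 'pua']

Alternation isn't longest-match — the leftmost alternative that fits at this position is chosen.
Matches to split on: at [0:3] → 'son'; at [3:6] → 'son'.
`split` removes every match and returns the 3 fragments in between.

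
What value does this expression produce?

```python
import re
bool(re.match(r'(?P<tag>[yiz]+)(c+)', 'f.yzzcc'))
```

False

The pattern matches one or more of one of [yiz] (captured as 'tag'); then one or more of a literal 'c' (captured).
`re.match` only tries the pattern at the start of the string.
Here position 0 doesn't satisfy it, so the call returns None, and `bool(None)` is False.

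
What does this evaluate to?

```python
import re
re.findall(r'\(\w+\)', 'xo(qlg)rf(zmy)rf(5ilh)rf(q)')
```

Walking the string: at [2:7] → '(qlg)'; at [9:14] → '(zmy)'; at [16:22] → '(5ilh)'; at [24:27] → '(q)'.
No capturing groups, so `findall` returns the 4 full match strings.

['(qlg)', '(zmy)', '(5ilh)', '(q)']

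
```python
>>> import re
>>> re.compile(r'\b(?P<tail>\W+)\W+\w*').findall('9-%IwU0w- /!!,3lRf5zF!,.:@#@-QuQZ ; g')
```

['-', '- /!!', '!,.:@#@', ' ;']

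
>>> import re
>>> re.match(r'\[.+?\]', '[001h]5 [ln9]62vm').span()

(0, 6)

`match` is anchored at position 0; if the pattern doesn't fit there, it returns None.
The match spans [0:6] → '[001h]'.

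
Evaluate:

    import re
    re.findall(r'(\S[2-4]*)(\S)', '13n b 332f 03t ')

The pattern matches a non-whitespace character, then zero or more of a character in [2-4] (captured); then a non-whitespace character (captured).
Walking the string: at [0:3] match '13n', groups = ('13', 'n'); at [6:10] match '332f', groups = ('332', 'f'); at [11:14] match '03t', groups = ('03', 't').
With 2 capturing groups, `findall` returns a 2-tuple per match.

[('13', 'n'), ('332', 'f'), ('03', 't')]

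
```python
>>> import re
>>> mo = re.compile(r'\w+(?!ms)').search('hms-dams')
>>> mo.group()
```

A negative assertion filters positions out without eating any characters.
The match spans [0:3] → 'hms'.

'hms'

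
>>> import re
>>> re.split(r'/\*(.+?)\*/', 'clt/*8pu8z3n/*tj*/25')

['clt', '8pu8z3n/*tj', '25']

Matches to split on: at [3:18] → '/*8pu8z3n/*tj*/'.
The group in the pattern means `split` returns the separators' captures alongside the pieces.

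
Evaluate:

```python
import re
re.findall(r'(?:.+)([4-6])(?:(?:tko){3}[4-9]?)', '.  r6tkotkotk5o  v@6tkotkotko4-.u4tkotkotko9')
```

['4']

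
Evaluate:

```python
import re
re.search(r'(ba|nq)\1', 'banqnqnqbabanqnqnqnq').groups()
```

('nq',)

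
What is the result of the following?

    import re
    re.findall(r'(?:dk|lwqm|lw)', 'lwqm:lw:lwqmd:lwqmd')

`|` is ordered: at each position the engine commits to the first alternative that works.
Walking the string: at [0:4] → 'lwqm'; at [5:7] → 'lw'; at [8:12] → 'lwqm'; at [14:18] → 'lwqm'.
With no groups in the pattern, `findall` gives back each whole match — 4 here.

['lwqm', 'lw', 'lwqm', 'lwqm']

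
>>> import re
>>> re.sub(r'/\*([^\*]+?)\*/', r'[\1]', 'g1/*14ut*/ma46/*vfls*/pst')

'g1[14ut]ma46[vfls]pst'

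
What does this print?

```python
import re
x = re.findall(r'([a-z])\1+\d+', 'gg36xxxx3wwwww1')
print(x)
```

['g', 'x', 'w']

`\1` has to match the exact text group 1 already captured.
Scanning left to right: at [0:4] match 'gg36', group 1 = 'g'; at [4:9] match 'xxxx3', group 1 = 'x'; at [9:15] match 'wwwww1', group 1 = 'w'.
`findall` collects group 1 from each match (3 total).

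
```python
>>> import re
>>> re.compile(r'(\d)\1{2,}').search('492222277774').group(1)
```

'2'

The match spans [2:7] → '22222'.
Captured: group 1 = '2'.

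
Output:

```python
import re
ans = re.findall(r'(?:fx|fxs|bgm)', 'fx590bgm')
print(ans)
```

['fx', 'bgm']

Since nothing is captured, `findall` lists the 2 matched substrings directly.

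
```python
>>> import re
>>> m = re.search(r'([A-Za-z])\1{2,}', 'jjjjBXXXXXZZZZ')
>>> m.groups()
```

('j',)

The match spans [0:4] → 'jjjj'.
Captured: group 1 = 'j'.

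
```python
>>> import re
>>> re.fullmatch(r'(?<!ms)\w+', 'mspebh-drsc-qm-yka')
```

None

`re.fullmatch` requires the pattern to consume the entire string.
Here the pattern can't cover the whole string, so the call returns None.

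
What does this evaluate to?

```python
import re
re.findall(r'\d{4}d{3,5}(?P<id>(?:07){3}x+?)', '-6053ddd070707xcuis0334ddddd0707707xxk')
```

['070707x']

Pattern: exactly 4 of a digit, then 3 to 5 of a literal 'd'; then the literal '07' repeated 3 times, then one or more of the literal 'x' (lazy) (captured as 'id').
Matches: at [1:15] match '6053ddd070707x', group 1 = '070707x'.
Because there's exactly one group, `findall` drops the full match and keeps group 1 from the one hit.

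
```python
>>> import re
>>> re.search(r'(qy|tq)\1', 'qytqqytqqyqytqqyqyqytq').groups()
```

('qy',)

The backreference `\1` re-matches whatever the first group consumed, character for character.
`re.search` scans for the first position where the pattern succeeds.
The match spans [8:12] → 'qyqy'.
Captured: group 1 = 'qy'.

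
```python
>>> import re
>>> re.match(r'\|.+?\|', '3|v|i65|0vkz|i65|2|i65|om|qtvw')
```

`re.match` only tries the pattern at the start of the string.
Here position 0 doesn't satisfy it, so the call returns None.

None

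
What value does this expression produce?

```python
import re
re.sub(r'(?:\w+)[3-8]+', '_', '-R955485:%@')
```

'-_:%@'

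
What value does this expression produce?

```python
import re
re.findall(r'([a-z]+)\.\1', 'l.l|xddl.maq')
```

`\1` has to match the exact text group 1 already captured.
Walking the string: at [0:3] match 'l.l', group 1 = 'l'.
`findall` collects group 1 from the one match (1 total).

['l']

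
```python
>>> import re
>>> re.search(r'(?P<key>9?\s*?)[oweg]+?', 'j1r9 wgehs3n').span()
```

(3, 6)

The pattern matches optionally the literal '9', then zero or more of whitespace (lazy) (captured as 'key'); then one or more of one of [oweg] (lazy).
`re.search` scans for the first position where the pattern succeeds.
The match spans [3:6] → '9 w'.
Captured: group 1 = '9 '.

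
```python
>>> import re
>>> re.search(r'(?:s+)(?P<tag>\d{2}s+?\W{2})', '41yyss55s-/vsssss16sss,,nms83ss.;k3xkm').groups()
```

('55s-/',)

The match spans [4:11] → 'ss55s-/'.
Captured: group 1 = '55s-/'.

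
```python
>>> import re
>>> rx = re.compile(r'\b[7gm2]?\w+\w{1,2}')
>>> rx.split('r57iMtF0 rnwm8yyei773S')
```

['', ' ', '']

This matches a word boundary (`\b`, zero-width); then optionally one of [7gm2]; then one or more of a word character, then 1 to 2 of a word character.
Matches to split on: at [0:8] → 'r57iMtF0'; at [9:22] → 'rnwm8yyei773S'.
`split` removes every match and returns the 3 fragments in between.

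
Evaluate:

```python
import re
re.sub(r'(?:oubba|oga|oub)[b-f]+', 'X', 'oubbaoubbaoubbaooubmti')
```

'XaXaXaooubmti'

Matches: at [0:4] → 'oubb'; at [5:9] → 'oubb'; at [10:14] → 'oubb'.
`sub` substitutes 'X' at each match site.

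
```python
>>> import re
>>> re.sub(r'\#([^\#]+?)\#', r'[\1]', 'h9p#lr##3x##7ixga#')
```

'h9p[lr][3x][7ixga]'

Matches: at [3:7] → '#lr#'; at [7:11] → '#3x#'; at [11:18] → '#7ixga#'.
The replacement refers to a captured group, so each match is rewritten using its own captured text.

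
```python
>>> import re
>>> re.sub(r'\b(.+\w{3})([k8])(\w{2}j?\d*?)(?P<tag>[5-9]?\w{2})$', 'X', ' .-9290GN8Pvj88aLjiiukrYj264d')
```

' .-X'

This matches a word boundary (`\b`, zero-width); then one or more of any character, then exactly 3 of a word character (captured); then one of [k8] (captured); then exactly 2 of a word character, then optionally the literal 'j', then zero or more of a digit (lazy) (captured); then optionally a character in [5-9], then exactly 2 of a word character (captured as 'tag'); then anchored at the end.
Matches: at [3:29] → '9290GN8Pvj88aLjiiukrYj264d'.
Each match is replaced by 'X'.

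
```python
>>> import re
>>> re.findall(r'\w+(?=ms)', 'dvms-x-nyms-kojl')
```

['dv', 'ny']

The lookaround is zero-width — it requires the adjacent text to match without consuming it, so the asserted text isn't part of the match.
Walking the string: at [0:2] → 'dv'; at [7:9] → 'ny'.
No capturing groups, so `findall` returns the 2 full match strings.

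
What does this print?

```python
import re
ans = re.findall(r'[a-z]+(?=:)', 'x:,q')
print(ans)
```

['x']

The lookaround is zero-width — it requires the adjacent text to match without consuming it, so the asserted text isn't part of the match.
Since nothing is captured, `findall` lists the 1 matched substring directly.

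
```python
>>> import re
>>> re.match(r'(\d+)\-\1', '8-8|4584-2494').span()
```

`re.match` won't scan ahead — the pattern has to work from the very first character.
The match spans [0:3] → '8-8'.

(0, 3)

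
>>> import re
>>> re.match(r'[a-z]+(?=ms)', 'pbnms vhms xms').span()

`re.match` won't scan ahead — the pattern has to work from the very first character.
The match spans [0:3] → 'pbn'.

(0, 3)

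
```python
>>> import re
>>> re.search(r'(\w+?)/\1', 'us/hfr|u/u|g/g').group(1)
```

The match spans [7:10] → 'u/u'.
Captured: group 1 = 'u'.

'u'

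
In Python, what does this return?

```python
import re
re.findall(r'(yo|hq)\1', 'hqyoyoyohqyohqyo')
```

['yo']

The backreference `\1` re-matches whatever the first group consumed, character for character.
Because there's exactly one group, `findall` drops the full match and keeps group 1 from the one hit.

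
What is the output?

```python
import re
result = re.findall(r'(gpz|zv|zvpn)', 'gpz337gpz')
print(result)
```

With a single group, `findall` returns only what that group captured — 2 items.

['gpz', 'gpz']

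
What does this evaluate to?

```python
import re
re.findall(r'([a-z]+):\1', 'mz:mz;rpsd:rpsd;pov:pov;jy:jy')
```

['mz', 'rpsd', 'pov', 'jy']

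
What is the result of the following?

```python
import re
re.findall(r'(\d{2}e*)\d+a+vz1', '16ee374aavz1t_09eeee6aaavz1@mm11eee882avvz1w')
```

One capturing group, so `findall` returns just the captured substring from each match — 2 in all.

['16ee', '09eeee']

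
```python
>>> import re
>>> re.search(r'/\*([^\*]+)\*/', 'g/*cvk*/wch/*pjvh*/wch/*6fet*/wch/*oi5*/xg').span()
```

(1, 8)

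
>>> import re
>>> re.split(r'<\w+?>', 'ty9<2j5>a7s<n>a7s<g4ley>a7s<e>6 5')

The string is cut at each match, leaving 5 pieces.

['ty9', 'a7s', 'a7s', 'a7s', '6 5']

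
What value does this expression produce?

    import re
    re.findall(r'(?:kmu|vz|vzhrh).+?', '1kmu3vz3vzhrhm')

['kmu3', 'vz3', 'vzh']

The regex engine tests alternatives in the order written; an earlier branch that matches wins even if a later one would match more.
Walking the string: at [1:5] → 'kmu3'; at [5:8] → 'vz3'; at [8:11] → 'vzh'.
`findall` yields the raw match text (3 of them) because the pattern has no groups.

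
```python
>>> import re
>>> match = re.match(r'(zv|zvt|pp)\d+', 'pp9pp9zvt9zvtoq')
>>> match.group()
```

'pp9'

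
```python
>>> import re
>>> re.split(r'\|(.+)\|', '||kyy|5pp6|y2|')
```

['', '|kyy|5pp6|y2', '']

Matches to split on: at [0:14] → '||kyy|5pp6|y2|'.
With a capturing group present, the delimiter's captured portion is kept in the result list.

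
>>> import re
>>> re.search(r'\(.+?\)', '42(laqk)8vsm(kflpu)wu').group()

Lazy quantifiers expand one character at a time until the remainder of the pattern can match.
Unlike `match`, `search` isn't anchored — it looks for the pattern anywhere in the string.
The match spans [2:8] → '(laqk)'.

'(laqk)'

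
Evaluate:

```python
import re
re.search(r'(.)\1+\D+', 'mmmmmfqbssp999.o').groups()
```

('m',)

The match spans [0:11] → 'mmmmmfqbssp'.
Captured: group 1 = 'm'.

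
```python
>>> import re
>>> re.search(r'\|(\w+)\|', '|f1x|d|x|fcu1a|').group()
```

'|f1x|'

`re.search` tries every starting position until one works.
The match spans [0:5] → '|f1x|'.
Captured: group 1 = 'f1x'.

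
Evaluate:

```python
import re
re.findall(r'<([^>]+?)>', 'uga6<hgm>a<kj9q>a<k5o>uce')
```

`findall` collects group 1 from each match (3 total).

['hgm', 'kj9q', 'k5o']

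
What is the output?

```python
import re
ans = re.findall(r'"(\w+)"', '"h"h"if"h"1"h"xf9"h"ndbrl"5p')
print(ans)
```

Because there's exactly one group, `findall` drops the full match and keeps group 1 from each hit.

['h', 'if', '1', 'xf9', 'ndbrl']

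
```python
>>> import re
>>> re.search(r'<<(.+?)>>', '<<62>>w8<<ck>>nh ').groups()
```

('62',)

The `?` after the quantifier makes it lazy — it takes as little as possible before letting the rest of the pattern try.
Unlike `match`, `search` isn't anchored — it looks for the pattern anywhere in the string.
The match spans [0:6] → '<<62>>'.
Captured: group 1 = '62'.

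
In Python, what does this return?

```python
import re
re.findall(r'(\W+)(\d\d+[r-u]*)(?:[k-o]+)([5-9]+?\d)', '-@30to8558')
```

[('-@', '30t', '85')]

With the lazy modifier that quantifier settles for the fewest repetitions that let the rest of the pattern succeed (the atoms after it are unaffected and can still be greedy).
`findall` packs the 3 group values into a tuple for every match.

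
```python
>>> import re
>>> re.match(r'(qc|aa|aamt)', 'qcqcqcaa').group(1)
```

'qc'

`re.match` won't scan ahead — the pattern has to work from the very first character.
The match spans [0:2] → 'qc'.
Captured: group 1 = 'qc'.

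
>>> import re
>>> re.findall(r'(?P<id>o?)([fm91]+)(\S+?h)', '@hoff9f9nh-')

The pattern matches optionally a literal 'o' (captured as 'id'); then one or more of one of [fm91] (captured); then one or more of a non-whitespace character (lazy), then a literal 'h' (captured).
3 groups means the one result is a tuple of 3 captured strings — 1 here.

[('o', 'ff9f9', 'nh')]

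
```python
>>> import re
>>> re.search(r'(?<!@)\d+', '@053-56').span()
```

(2, 4)

Because the assertion is negative and zero-width, positions next to the forbidden text are skipped.
`search` walks the string left to right and returns the first match it finds.
The match spans [2:4] → '53'.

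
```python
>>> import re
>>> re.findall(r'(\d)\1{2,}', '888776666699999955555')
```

['8', '6', '9', '5']

After group 1 captures some text, `\1` only succeeds where that same text appears again.
`findall` collects group 1 from each match (4 total).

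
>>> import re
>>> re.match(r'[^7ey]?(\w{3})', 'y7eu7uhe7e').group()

`re.match` only tries the pattern at the start of the string.
The match spans [0:3] → 'y7e'.

'y7e'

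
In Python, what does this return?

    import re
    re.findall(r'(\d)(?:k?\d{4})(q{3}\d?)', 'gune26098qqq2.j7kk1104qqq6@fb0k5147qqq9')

[('2', 'qqq2'), ('0', 'qqq9')]

This matches a digit (captured); then optionally the literal 'k', then exactly 4 of a digit (non-capturing group); then exactly 3 of the literal 'q', then optionally a digit (captured).
Walking the string: at [4:13] match '26098qqq2', groups = ('2', 'qqq2'); at [29:39] match '0k5147qqq9', groups = ('0', 'qqq9').
With 2 capturing groups, `findall` returns a 2-tuple per match.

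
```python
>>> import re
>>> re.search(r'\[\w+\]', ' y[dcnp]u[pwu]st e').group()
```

`re.search` tries every starting position until one works.
The match spans [2:8] → '[dcnp]'.

'[dcnp]'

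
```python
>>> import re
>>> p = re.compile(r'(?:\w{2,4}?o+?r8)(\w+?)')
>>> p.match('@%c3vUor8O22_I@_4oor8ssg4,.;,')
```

Pattern: 2 to 4 of a word character (lazy), then one or more of a literal 'o' (lazy), then the literal 'r8' (non-capturing group); then one or more of a word character (lazy) (captured).
With `match`, the pattern is implicitly anchored at the beginning.
Here position 0 doesn't satisfy it, so the call returns None.

None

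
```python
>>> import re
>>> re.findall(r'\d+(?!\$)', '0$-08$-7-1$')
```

['0', '7']

The negative lookahead/lookbehind blocks any match where the forbidden context is present.
Matches: at [3:4] → '0'; at [7:8] → '7'.
With no groups in the pattern, `findall` gives back each whole match — 2 here.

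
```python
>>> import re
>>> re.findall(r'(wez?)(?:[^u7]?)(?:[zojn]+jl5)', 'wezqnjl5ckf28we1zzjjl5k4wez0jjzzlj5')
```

The pattern matches the literal 'we', then optionally the literal 'z' (captured); then optionally any character except [u7] (non-capturing group); then one or more of one of [zojn], then the literal 'jl5' (non-capturing group).
Matches: at [0:8] match 'wezqnjl5', group 1 = 'wez'; at [13:22] match 'we1zzjjl5', group 1 = 'we'.
One capturing group, so `findall` returns just the captured substring from each match — 2 in all.

['wez', 'we']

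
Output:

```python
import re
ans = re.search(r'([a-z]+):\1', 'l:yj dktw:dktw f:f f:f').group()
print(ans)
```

After group 1 captures some text, `\1` only succeeds where that same text appears again.
`re.search` scans for the first position where the pattern succeeds.
The match spans [5:14] → 'dktw:dktw'.
Captured: group 1 = 'dktw'.

dktw:dktw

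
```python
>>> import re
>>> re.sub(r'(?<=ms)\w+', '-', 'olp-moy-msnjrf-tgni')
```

'olp-moy-ms--tgni'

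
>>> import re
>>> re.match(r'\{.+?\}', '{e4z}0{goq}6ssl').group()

With the lazy modifier that quantifier settles for the fewest repetitions that let the rest of the pattern succeed (the atoms after it are unaffected and can still be greedy).
With `match`, the pattern is implicitly anchored at the beginning.
The match spans [0:5] → '{e4z}'.

'{e4z}'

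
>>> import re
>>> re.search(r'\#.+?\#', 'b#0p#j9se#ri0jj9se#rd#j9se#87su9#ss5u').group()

With the lazy modifier that quantifier settles for the fewest repetitions that let the rest of the pattern succeed (the atoms after it are unaffected and can still be greedy).
`search` walks the string left to right and returns the first match it finds.
The match spans [1:5] → '#0p#'.

'#0p#'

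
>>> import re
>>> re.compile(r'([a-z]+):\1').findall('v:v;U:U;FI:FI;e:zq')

The backreference `\1` re-matches whatever the first group consumed, character for character.
With a single group, `findall` returns only what that group captured — 1 item.

['v']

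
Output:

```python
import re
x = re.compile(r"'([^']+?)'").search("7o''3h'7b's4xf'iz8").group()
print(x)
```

'3h'

The match spans [3:7] → "'3h'".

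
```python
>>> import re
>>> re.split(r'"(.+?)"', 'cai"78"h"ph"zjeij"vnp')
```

['cai', '78', 'h', 'ph', 'zjeij"vnp']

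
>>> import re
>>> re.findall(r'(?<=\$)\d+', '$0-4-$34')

The `(?=…)`/`(?<=…)` assertion just peeks at neighbouring text; it doesn't advance the match position.
With no groups in the pattern, `findall` gives back each whole match — 2 here.

['0', '34']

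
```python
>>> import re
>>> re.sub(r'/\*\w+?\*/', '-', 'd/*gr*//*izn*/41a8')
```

'd--41a8'

Each match is replaced by '-'.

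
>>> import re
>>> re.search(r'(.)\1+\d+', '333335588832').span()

A backreference is literal: `\1` must see the identical characters the first group matched.
The match spans [0:12] → '333335588832'.

(0, 12)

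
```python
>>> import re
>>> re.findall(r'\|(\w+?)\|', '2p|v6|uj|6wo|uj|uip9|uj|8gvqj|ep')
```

Matches: at [2:6] match '|v6|', group 1 = 'v6'; at [8:13] match '|6wo|', group 1 = '6wo'; at [15:21] match '|uip9|', group 1 = 'uip9'; at [23:30] match '|8gvqj|', group 1 = '8gvqj'.
With a single group, `findall` returns only what that group captured — 4 items.

['v6', '6wo', 'uip9', '8gvqj']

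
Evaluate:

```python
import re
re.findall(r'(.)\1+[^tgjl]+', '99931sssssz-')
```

['9']

`\1` is not a pattern — it's the concrete string captured by group 1, re-applied verbatim.
Matches: at [0:12] match '99931sssssz-', group 1 = '9'.
`findall` collects group 1 from the one match (1 total).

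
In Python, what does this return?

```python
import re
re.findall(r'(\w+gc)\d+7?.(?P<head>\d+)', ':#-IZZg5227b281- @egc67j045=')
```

[('egc', '045')]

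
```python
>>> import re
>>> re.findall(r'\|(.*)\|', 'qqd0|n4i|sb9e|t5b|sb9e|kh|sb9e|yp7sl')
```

['n4i|sb9e|t5b|sb9e|kh|sb9e']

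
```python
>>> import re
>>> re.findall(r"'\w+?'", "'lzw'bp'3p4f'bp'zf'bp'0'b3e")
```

Matches: at [0:5] → "'lzw'"; at [7:13] → "'3p4f'"; at [15:19] → "'zf'"; at [21:24] → "'0'".
`findall` yields the raw match text (4 of them) because the pattern has no groups.

["'lzw'", "'3p4f'", "'zf'", "'0'"]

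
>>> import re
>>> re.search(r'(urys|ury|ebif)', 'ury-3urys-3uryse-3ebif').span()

The match spans [0:3] → 'ury'.

(0, 3)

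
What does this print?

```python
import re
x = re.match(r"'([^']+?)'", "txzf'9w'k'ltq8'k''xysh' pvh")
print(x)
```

None

`re.match` won't scan ahead — the pattern has to work from the very first character.
Here the string doesn't start with a match, so the call returns None.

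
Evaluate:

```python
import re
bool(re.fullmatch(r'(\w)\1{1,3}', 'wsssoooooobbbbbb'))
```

After group 1 captures some text, `\1` only succeeds where that same text appears again.
For `fullmatch`, every character of the input must be accounted for by the pattern.
Here the string isn't matched end-to-end, so the call returns None, and `bool(None)` is False.

False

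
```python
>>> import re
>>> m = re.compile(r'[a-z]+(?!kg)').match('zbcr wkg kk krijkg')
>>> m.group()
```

A negative assertion filters positions out without eating any characters.
`match` is anchored at position 0; if the pattern doesn't fit there, it returns None.
The match spans [0:4] → 'zbcr'.

'zbcr'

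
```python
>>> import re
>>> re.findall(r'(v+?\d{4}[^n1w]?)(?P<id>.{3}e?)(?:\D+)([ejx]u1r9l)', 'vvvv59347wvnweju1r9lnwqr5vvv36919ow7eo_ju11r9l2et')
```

[('vvvv59347', 'wvn', 'ju1r9l')]

With 3 capturing groups, `findall` returns a 3-tuple per match.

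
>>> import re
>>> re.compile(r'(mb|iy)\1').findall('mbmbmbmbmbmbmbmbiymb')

['mb', 'mb', 'mb', 'mb']

The backreference `\1` re-matches whatever the first group consumed, character for character.
Walking the string: at [0:4] match 'mbmb', group 1 = 'mb'; at [4:8] match 'mbmb', group 1 = 'mb'; at [8:12] match 'mbmb', group 1 = 'mb'; at [12:16] match 'mbmb', group 1 = 'mb'.
One capturing group, so `findall` returns just the captured substring from each match — 4 in all.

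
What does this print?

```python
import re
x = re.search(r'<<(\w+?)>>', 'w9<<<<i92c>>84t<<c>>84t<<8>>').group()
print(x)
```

`search` walks the string left to right and returns the first match it finds.
The match spans [4:12] → '<<i92c>>'.
Captured: group 1 = 'i92c'.

<<i92c>>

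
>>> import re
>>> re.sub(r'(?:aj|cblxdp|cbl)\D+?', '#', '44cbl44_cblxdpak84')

Branches in `(...|...)` are attempted left-to-right; the first branch that allows the whole pattern to succeed is taken.
Every occurrence is swapped for '#'.

'44cbl44_#k84'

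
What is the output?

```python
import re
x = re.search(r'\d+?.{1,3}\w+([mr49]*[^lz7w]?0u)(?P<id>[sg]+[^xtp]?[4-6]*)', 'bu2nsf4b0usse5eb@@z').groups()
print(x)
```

('0u', 'sse5')

The match spans [2:14] → '2nsf4b0usse5'.
Captured: group 1 = '0u', group 2 = 'sse5'.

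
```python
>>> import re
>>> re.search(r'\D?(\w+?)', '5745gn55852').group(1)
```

This matches optionally a non-digit; then one or more of a word character (lazy) (captured).
A `+?`/`*?`/`{m,n}?` starts at its minimum and grows only as far as needed for what follows to match.
`re.search` tries every starting position until one works.
The match spans [0:1] → '5'.
Captured: group 1 = '5'.

'5'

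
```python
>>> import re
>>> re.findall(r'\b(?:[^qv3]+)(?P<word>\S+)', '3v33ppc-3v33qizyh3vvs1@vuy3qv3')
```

This matches a word boundary (`\b`, zero-width); then one or more of any character except [qv3] (non-capturing group); then one or more of a non-whitespace character (captured as 'word').
Walking the string: at [7:30] match '-3v33qizyh3vvs1@vuy3qv3', group 1 = '3v33qizyh3vvs1@vuy3qv3'.
Because there's exactly one group, `findall` drops the full match and keeps group 1 from the one hit.

['3v33qizyh3vvs1@vuy3qv3']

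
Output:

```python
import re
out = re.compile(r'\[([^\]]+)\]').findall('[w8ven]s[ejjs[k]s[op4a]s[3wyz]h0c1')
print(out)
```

Scanning left to right: at [0:7] match '[w8ven]', group 1 = 'w8ven'; at [8:16] match '[ejjs[k]', group 1 = 'ejjs[k'; at [17:23] match '[op4a]', group 1 = 'op4a'; at [24:30] match '[3wyz]', group 1 = '3wyz'.
Because there's exactly one group, `findall` drops the full match and keeps group 1 from each hit.

['w8ven', 'ejjs[k', 'op4a', '3wyz']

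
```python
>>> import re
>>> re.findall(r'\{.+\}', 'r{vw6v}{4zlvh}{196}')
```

['{vw6v}{4zlvh}{196}']

Matches: at [1:19] → '{vw6v}{4zlvh}{196}'.
Since nothing is captured, `findall` lists the 1 matched substring directly.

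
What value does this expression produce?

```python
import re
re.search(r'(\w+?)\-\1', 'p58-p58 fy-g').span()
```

(0, 7)

A backreference is literal: `\1` must see the identical characters the first group matched.
`re.search` scans for the first position where the pattern succeeds.
The match spans [0:7] → 'p58-p58'.
Captured: group 1 = 'p58'.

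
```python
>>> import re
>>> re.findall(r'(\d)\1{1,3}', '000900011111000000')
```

['0', '0', '1', '0', '0']

The backreference `\1` re-matches whatever the first group consumed, character for character.
Scanning left to right: at [0:3] match '000', group 1 = '0'; at [4:7] match '000', group 1 = '0'; at [7:11] match '1111', group 1 = '1'; at [12:16] match '0000', group 1 = '0'; at [16:18] match '00', group 1 = '0'.
With a single group, `findall` returns only what that group captured — 5 items.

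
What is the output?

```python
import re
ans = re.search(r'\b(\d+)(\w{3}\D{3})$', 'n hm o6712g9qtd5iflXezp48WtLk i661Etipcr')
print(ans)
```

None

Pattern: a word boundary (`\b`, zero-width); then one or more of a digit (captured); then exactly 3 of a word character, then exactly 3 of a non-digit (captured); then anchored at the end.
Here the pattern never matches, so the call returns None.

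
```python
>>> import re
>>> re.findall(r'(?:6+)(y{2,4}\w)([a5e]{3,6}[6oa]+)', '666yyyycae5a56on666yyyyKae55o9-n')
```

[('yyyyc', 'ae5a56o'), ('yyyyK', 'ae55o')]

Pattern: one or more of a literal '6' (non-capturing group); then 2 to 4 of a literal 'y', then a word character (captured); then 3 to 6 of one of [a5e], then one or more of one of [6oa] (captured).
Walking the string: at [0:15] match '666yyyycae5a56o', groups = ('yyyyc', 'ae5a56o'); at [16:29] match '666yyyyKae55o', groups = ('yyyyK', 'ae55o').
`findall` packs the 2 group values into a tuple for every match.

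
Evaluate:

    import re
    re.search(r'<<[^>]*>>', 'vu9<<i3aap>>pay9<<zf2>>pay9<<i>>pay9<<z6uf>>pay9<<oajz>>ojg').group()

'<<i3aap>>'

`re.search` tries every starting position until one works.
The match spans [3:12] → '<<i3aap>>'.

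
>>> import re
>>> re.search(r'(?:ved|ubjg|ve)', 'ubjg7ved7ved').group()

'ubjg'

Unlike `match`, `search` isn't anchored — it looks for the pattern anywhere in the string.
The match spans [0:4] → 'ubjg'.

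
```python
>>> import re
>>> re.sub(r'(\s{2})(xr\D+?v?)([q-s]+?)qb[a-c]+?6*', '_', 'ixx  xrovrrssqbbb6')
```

With the lazy modifier that quantifier settles for the fewest repetitions that let the rest of the pattern succeed (the atoms after it are unaffected and can still be greedy).
Every occurrence is swapped for '_'.

'ixx_b6'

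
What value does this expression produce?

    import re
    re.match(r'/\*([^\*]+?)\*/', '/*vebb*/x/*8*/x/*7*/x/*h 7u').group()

With `match`, the pattern is implicitly anchored at the beginning.
The match spans [0:8] → '/*vebb*/'.
Captured: group 1 = 'vebb'.

'/*vebb*/'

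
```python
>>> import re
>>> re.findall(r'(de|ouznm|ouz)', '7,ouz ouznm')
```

['ouz', 'ouznm']

Alternation isn't longest-match — the leftmost alternative that fits at this position is chosen.
One capturing group, so `findall` returns just the captured substring from each match — 2 in all.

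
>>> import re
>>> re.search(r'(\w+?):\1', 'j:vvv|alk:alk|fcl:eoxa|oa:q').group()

A backreference is literal: `\1` must see the identical characters the first group matched.
`search` walks the string left to right and returns the first match it finds.
The match spans [6:13] → 'alk:alk'.
Captured: group 1 = 'alk'.

'alk:alk'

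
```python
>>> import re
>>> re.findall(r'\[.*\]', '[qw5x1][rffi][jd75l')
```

Matches: at [0:13] → '[qw5x1][rffi]'.
`findall` yields the raw match text (1 of them) because the pattern has no groups.

['[qw5x1][rffi]']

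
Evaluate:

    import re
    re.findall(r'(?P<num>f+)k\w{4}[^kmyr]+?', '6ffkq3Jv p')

['ff']

This matches one or more of a literal 'f' (captured as 'num'); then a literal 'k', then exactly 4 of a word character; then one or more of any character except [kmyr] (lazy).
One capturing group, so `findall` returns just the captured substring from the one match — 1 in all.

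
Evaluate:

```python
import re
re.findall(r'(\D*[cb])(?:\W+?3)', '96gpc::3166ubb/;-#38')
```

The pattern matches zero or more of a non-digit, then one of [cb] (captured); then one or more of a non-word character (lazy), then the literal '3' (non-capturing group).
Matches: at [2:8] match 'gpc::3', group 1 = 'gpc'; at [11:19] match 'ubb/;-#3', group 1 = 'ubb'.
With a single group, `findall` returns only what that group captured — 2 items.

['gpc', 'ubb']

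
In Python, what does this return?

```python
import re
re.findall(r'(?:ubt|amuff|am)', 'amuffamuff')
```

['amuff', 'amuff']

`|` is ordered: at each position the engine commits to the first alternative that works.
Matches: at [0:5] → 'amuff'; at [5:10] → 'amuff'.
`findall` yields the raw match text (2 of them) because the pattern has no groups.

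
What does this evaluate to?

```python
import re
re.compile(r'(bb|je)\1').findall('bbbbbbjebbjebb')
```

['bb']

The backreference `\1` re-matches whatever the first group consumed, character for character.
With a single group, `findall` returns only what that group captured — 1 item.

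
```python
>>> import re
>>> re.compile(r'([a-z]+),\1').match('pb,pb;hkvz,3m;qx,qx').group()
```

A backreference is literal: `\1` must see the identical characters the first group matched.
`re.match` only tries the pattern at the start of the string.
The match spans [0:5] → 'pb,pb'.
Captured: group 1 = 'pb'.

'pb,pb'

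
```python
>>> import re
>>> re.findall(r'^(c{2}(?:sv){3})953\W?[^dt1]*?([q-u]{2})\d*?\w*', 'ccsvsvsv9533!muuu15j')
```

Pattern: anchored at the start of the string; then exactly 2 of the literal 'c', then the literal 'sv' repeated 3 times (captured); then the literal '953', then optionally a non-word character, then zero or more of any character except [dt1] (lazy); then exactly 2 of a character in [q-u] (captured); then zero or more of a digit (lazy), then zero or more of a word character.
Scanning left to right: at [0:20] match 'ccsvsvsv9533!muuu15j', groups = ('ccsvsvsv', 'uu').
Multiple groups make `findall` return tuples — one 2-tuple for the one match.

[('ccsvsvsv', 'uu')]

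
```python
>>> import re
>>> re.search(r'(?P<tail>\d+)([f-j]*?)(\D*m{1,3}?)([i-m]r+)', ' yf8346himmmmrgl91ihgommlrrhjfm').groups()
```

('8346', '', 'himmm', 'mr')

Pattern: one or more of a digit (captured as 'tail'); then zero or more of a character in [f-j] (lazy) (captured); then zero or more of a non-digit, then 1 to 3 of the literal 'm' (lazy) (captured); then a character in [i-m], then one or more of the literal 'r' (captured).
`re.search` scans for the first position where the pattern succeeds.
The match spans [3:14] → '8346himmmmr'.
Captured: group 1 = '8346', group 2 = '', group 3 = 'himmm', group 4 = 'mr'.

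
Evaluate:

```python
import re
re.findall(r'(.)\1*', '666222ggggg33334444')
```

['6', '2', 'g', '3', '4']

`\1` is not a pattern — it's the concrete string captured by group 1, re-applied verbatim.
Walking the string: at [0:3] match '666', group 1 = '6'; at [3:6] match '222', group 1 = '2'; at [6:11] match 'ggggg', group 1 = 'g'; at [11:15] match '3333', group 1 = '3'; at [15:19] match '4444', group 1 = '4'.
With a single group, `findall` returns only what that group captured — 5 items.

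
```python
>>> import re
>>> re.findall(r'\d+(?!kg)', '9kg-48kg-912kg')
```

['4', '91']

The negative lookaround is zero-width — it rules out positions where the adjacent text would match, without consuming anything.
Matches: at [4:5] → '4'; at [9:11] → '91'.
`findall` yields the raw match text (2 of them) because the pattern has no groups.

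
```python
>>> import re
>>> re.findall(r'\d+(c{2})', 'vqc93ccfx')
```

['cc']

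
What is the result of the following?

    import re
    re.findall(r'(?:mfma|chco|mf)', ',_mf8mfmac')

['mf', 'mfma']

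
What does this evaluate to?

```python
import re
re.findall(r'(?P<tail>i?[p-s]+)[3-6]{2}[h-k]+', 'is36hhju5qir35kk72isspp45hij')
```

['is', 'ir', 'isspp']

The pattern matches optionally the literal 'i', then one or more of a character in [p-s] (captured as 'tail'); then exactly 2 of a character in [3-6], then one or more of a character in [h-k].
Matches: at [0:7] match 'is36hhj', group 1 = 'is'; at [10:16] match 'ir35kk', group 1 = 'ir'; at [18:28] match 'isspp45hij', group 1 = 'isspp'.
With a single group, `findall` returns only what that group captured — 3 items.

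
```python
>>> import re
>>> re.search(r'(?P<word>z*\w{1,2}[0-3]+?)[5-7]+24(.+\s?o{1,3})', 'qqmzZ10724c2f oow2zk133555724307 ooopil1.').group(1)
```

'zZ10'

This matches zero or more of the literal 'z', then 1 to 2 of a word character, then one or more of a character in [0-3] (lazy) (captured as 'word'); then one or more of a character in [5-7], then the literal '24'; then one or more of any character, then optionally whitespace, then 1 to 3 of a literal 'o' (captured).
Unlike `match`, `search` isn't anchored — it looks for the pattern anywhere in the string.
The match spans [3:36] → 'zZ10724c2f oow2zk133555724307 ooo'.
Captured: group 1 = 'zZ10', group 2 = 'c2f oow2zk133555724307 ooo'.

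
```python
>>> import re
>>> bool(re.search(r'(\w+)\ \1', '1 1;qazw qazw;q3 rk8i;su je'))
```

True

`\1` has to match the exact text group 1 already captured.
Unlike `match`, `search` isn't anchored — it looks for the pattern anywhere in the string.
The match spans [0:3] → '1 1'.
Captured: group 1 = '1'.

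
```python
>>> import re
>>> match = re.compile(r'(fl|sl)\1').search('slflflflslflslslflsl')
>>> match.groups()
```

('fl',)

The match spans [2:6] → 'flfl'.
Captured: group 1 = 'fl'.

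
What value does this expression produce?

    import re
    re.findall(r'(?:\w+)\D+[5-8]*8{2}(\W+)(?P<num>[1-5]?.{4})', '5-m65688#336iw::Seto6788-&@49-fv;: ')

[('#', '336iw'), ('-&@', '49-fv')]

This matches one or more of a word character (non-capturing group); then one or more of a non-digit, then zero or more of a character in [5-8], then exactly 2 of a literal '8'; then one or more of a non-word character (captured); then optionally a character in [1-5], then exactly 4 of any character (captured as 'num').
`findall` packs the 2 group values into a tuple for every match.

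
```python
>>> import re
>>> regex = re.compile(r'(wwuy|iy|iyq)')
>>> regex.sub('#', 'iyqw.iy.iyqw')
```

Alternation tries branches left to right and keeps the first one that lets the overall match succeed at that position.
Matches: at [0:2] → 'iy'; at [5:7] → 'iy'; at [8:10] → 'iy'.
`sub` substitutes '#' at each match site.

'#qw.#.#qw'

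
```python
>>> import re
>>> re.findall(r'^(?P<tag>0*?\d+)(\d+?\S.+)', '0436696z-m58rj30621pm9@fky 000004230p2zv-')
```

Pattern: anchored at the start of the string; then zero or more of a literal '0' (lazy), then one or more of a digit (captured as 'tag'); then one or more of a digit (lazy), then a non-whitespace character, then one or more of any character (captured).
Scanning left to right: at [0:41] match '0436696z-m58rj30621pm9@fky 000004230p2zv-', groups = ('043669', '6z-m58rj30621pm9@fky 000004230p2zv-').
`findall` packs the 2 group values into a tuple for every match.

[('043669', '6z-m58rj30621pm9@fky 000004230p2zv-')]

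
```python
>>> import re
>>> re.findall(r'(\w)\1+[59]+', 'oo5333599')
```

['o', '3']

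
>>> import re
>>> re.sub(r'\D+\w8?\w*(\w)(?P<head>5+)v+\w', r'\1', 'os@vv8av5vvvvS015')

'v015'

Pattern: one or more of a non-digit, then a word character; then optionally a literal '8', then zero or more of a word character; then a word character (captured); then one or more of a literal '5' (captured as 'head'); then one or more of the literal 'v', then a word character.
Matches: at [0:14] → 'os@vv8av5vvvvS'.
Each match is replaced using the text its own group 1 captured.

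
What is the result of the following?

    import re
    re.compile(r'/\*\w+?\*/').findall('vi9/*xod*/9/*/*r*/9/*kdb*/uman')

['/*xod*/', '/*r*/', '/*kdb*/']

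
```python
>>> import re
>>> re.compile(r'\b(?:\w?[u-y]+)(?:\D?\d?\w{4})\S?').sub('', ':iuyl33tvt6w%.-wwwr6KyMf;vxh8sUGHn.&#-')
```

The pattern matches a word boundary (`\b`, zero-width); then optionally a word character, then one or more of a character in [u-y] (non-capturing group); then optionally a non-digit, then optionally a digit, then exactly 4 of a word character (non-capturing group); then optionally a non-whitespace character.
`sub` substitutes '' at each match site.

':w%.-.&#-'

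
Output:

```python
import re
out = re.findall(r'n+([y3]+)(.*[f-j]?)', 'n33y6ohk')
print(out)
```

Multiple groups make `findall` return tuples — one 2-tuple for the one match.

[('33y', '6ohk')]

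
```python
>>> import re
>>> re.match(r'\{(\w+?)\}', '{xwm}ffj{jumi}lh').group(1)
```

'xwm'

`match` is anchored at position 0; if the pattern doesn't fit there, it returns None.
The match spans [0:5] → '{xwm}'.
Captured: group 1 = 'xwm'.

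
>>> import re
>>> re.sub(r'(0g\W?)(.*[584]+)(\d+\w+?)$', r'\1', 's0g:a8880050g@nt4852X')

's0g:'

The pattern matches the literal '0g', then optionally a non-word character (captured); then zero or more of any character, then one or more of one of [584] (captured); then one or more of a digit, then one or more of a word character (lazy) (captured); then anchored at the end.
Matches: at [1:21] → '0g:a8880050g@nt4852X'.
Each match is replaced using the text its own group 1 captured.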